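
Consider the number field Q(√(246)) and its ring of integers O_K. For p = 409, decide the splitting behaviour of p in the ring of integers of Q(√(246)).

split — (409) = 𝔭₁𝔭₂ with 𝔭₁ ≠ 𝔭₂

d = 246 ≡ 2 (mod 4), so O_K = ℤ[√246] and disc(K) = 4d = 984.
disc(K) = 984 is not divisible by 409; 409 is unramified.
Euler's criterion: 246^204 mod 409 = 1. Thus (246|409) = 1.
(246/409) = 1, so 409 splits.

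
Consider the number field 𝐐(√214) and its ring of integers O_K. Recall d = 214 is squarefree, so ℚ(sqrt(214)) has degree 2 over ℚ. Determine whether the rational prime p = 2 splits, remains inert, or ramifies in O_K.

ramified — (2) = 𝔭²

d = 214 ≡ 2 (mod 4), so O_K = ℤ[√214] and disc(K) = 4d = 856.
Ramification test: 2 | 856. The prime 2 ramifies in K.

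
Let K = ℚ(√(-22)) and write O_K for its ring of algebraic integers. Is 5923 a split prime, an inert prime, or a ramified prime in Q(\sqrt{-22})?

remains prime (inert)

d = -22 ≡ 2 (mod 4), so O_K = ℤ[√-22] and disc(K) = 4d = -88.
5923 ∤ -88, so 5923 is unramified.
(-22/5923) = 5901^2961 mod 5923 = 5922, giving Legendre symbol -1.
Legendre symbol -1 ⇒ 5923 is inert.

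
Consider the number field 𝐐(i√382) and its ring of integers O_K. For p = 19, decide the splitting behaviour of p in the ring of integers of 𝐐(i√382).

splits completely

-382 mod 4 = 2, hence disc K = 4·(-382) = -1528 and O_K = ℤ[√-382].
disc(K) = -1528 is not divisible by 19; 19 is unramified.
Compute (-382/19) via Euler: 17^((19-1)/2) mod 19 = 1, so (-382/19) = 1.
d is a quadratic residue mod p, hence 19 splits in O_K.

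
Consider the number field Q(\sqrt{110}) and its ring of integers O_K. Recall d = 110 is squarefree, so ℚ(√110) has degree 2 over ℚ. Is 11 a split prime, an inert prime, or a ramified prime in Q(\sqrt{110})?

d = 110 ≡ 2 (mod 4), so O_K = ℤ[√110] and disc(K) = 4d = 440.
11 divides disc(K) = 440, so 11 ramifies.

ramified — (11) = 𝔭²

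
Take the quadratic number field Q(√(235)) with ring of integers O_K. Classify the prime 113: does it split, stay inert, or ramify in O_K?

Since 235 ≢ 1 mod 4, the ring of integers is ℤ[√235] with discriminant 4·235 = 940.
disc(K) = 940 is not divisible by 113; 113 is unramified.
Compute (235/113) via Euler: 9^((113-1)/2) mod 113 = 1, so (235/113) = 1.
d is a quadratic residue mod p, hence 113 splits in O_K.

113 splits in O_K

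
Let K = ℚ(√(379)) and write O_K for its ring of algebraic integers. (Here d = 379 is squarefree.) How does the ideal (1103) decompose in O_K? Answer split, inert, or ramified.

Since 379 ≢ 1 mod 4, the ring of integers is ℤ[√379] with discriminant 4·379 = 1516.
disc(K) = 1516 is not divisible by 1103; 1103 is unramified.
Euler's criterion: 379^551 mod 1103 = 1. Thus (379|1103) = 1.
d is a quadratic residue mod p, hence 1103 splits in O_K.

splits completely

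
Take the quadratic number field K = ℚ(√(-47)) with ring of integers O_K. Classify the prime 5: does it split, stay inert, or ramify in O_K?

inert — (5) stays prime in O_K

Since -47 ≡ 1 mod 4, the ring of integers is ℤ[(1+√-47)/2] with discriminant -47.
Since gcd(5, -47) = 1 the prime 5 does not ramify.
(-47/5) = 3^2 mod 5 = 4, giving Legendre symbol -1.
(-47/5) = -1, so 5 is inert.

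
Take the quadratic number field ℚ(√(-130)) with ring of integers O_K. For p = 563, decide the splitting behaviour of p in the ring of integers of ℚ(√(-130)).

-130 mod 4 = 2, hence disc K = 4·(-130) = -520 and O_K = ℤ[√-130].
Since gcd(563, -520) = 1 the prime 563 does not ramify.
(-130/563) = 433^281 mod 563 = 562, giving Legendre symbol -1.
(-130/563) = -1, so 563 is inert.

remains prime (inert)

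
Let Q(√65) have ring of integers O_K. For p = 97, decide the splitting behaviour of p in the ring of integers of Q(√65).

split — (97) = 𝔭₁𝔭₂ with 𝔭₁ ≠ 𝔭₂

d = 65 ≡ 1 (mod 4), so O_K = ℤ[(1+√65)/2] and disc(K) = d = 65.
Since gcd(97, 65) = 1 the prime 97 does not ramify.
Euler's criterion: 65^48 mod 97 = 1. Thus (65|97) = 1.
d is a quadratic residue mod p, hence 97 splits in O_K.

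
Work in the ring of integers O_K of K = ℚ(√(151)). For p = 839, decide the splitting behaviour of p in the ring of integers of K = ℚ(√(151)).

d = 151 ≡ 3 (mod 4), so O_K = ℤ[√151] and disc(K) = 4d = 604.
839 ∤ 604, so 839 is unramified.
Compute (151/839) via Euler: 151^((839-1)/2) mod 839 = 838, so (151/839) = -1.
(151/839) = -1, so 839 is inert.

inert — (839) stays prime in O_K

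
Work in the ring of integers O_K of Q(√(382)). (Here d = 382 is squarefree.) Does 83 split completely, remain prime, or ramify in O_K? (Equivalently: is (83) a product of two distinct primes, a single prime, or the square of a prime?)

inert — (83) stays prime in O_K

d = 382 ≡ 2 (mod 4), so O_K = ℤ[√382] and disc(K) = 4d = 1528.
disc(K) = 1528 is not divisible by 83; 83 is unramified.
Euler's criterion: 382^41 mod 83 = 82. Thus (382|83) = -1.
(382/83) = -1, so 83 is inert.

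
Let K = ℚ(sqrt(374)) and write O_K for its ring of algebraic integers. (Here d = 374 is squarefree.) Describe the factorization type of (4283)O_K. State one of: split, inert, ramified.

p splits

Since 374 ≢ 1 mod 4, the ring of integers is ℤ[√374] with discriminant 4·374 = 1496.
4283 ∤ 1496, so 4283 is unramified.
(374/4283) = 374^2141 mod 4283 = 1, giving Legendre symbol 1.
(374/4283) = 1, so 4283 splits.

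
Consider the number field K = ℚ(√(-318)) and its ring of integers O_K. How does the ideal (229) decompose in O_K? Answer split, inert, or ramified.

inert

d = -318 ≡ 2 (mod 4), so O_K = ℤ[√-318] and disc(K) = 4d = -1272.
Since gcd(229, -1272) = 1 the prime 229 does not ramify.
Euler's criterion: (-318)^114 mod 229 = 228. Thus (-318|229) = -1.
Legendre symbol -1 ⇒ 229 is inert.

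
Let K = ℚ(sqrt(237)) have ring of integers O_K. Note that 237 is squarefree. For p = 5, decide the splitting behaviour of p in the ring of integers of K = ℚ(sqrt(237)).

remains prime (inert)

d = 237 ≡ 1 (mod 4), so O_K = ℤ[(1+√237)/2] and disc(K) = d = 237.
5 ∤ 237, so 5 is unramified.
Euler's criterion: 237^2 mod 5 = 4. Thus (237|5) = -1.
Legendre symbol -1 ⇒ 5 is inert.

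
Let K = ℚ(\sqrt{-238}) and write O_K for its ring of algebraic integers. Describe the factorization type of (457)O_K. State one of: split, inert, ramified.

Since -238 ≢ 1 mod 4, the ring of integers is ℤ[√-238] with discriminant 4·(-238) = -952.
457 ∤ -952, so 457 is unramified.
Euler's criterion: (-238)^228 mod 457 = 1. Thus (-238|457) = 1.
(-238/457) = 1, so 457 splits.

split — (457) = 𝔭₁𝔭₂ with 𝔭₁ ≠ 𝔭₂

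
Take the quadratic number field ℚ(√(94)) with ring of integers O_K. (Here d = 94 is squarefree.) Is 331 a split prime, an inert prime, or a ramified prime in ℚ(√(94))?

Since 94 ≢ 1 mod 4, the ring of integers is ℤ[√94] with discriminant 4·94 = 376.
331 ∤ 376, so 331 is unramified.
Legendre symbol by Euler's criterion: (94/331) ≡ 94^165 ≡ 1 (mod 331), i.e. (94/331) = 1.
Legendre symbol 1 ⇒ 331 is split.

p splits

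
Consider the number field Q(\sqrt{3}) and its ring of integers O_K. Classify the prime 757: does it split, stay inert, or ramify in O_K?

757 splits in O_K

Since 3 ≢ 1 mod 4, the ring of integers is ℤ[√3] with discriminant 4·3 = 12.
Since gcd(757, 12) = 1 the prime 757 does not ramify.
Legendre symbol by Euler's criterion: (3/757) ≡ 3^378 ≡ 1 (mod 757), i.e. (3/757) = 1.
Legendre symbol 1 ⇒ 757 is split.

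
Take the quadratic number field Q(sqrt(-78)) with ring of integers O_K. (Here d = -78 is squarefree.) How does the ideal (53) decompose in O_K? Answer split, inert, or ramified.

d = -78 ≡ 2 (mod 4), so O_K = ℤ[√-78] and disc(K) = 4d = -312.
disc(K) = -312 is not divisible by 53; 53 is unramified.
Legendre symbol by Euler's criterion: (-78/53) ≡ (-78)^26 ≡ 1 (mod 53), i.e. (-78/53) = 1.
(-78/53) = 1, so 53 splits.

split — (53) = 𝔭₁𝔭₂ with 𝔭₁ ≠ 𝔭₂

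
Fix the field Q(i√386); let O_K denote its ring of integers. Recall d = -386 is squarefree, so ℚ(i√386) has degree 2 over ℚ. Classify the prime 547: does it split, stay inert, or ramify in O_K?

547 splits in O_K

-386 mod 4 = 2, hence disc K = 4·(-386) = -1544 and O_K = ℤ[√-386].
547 ∤ -1544, so 547 is unramified.
Compute (-386/547) via Euler: 161^((547-1)/2) mod 547 = 1, so (-386/547) = 1.
Legendre symbol 1 ⇒ 547 is split.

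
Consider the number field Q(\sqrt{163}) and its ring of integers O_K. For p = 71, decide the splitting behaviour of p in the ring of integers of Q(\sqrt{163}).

inert — (71) stays prime in O_K

Since 163 ≢ 1 mod 4, the ring of integers is ℤ[√163] with discriminant 4·163 = 652.
disc(K) = 652 is not divisible by 71; 71 is unramified.
Compute (163/71) via Euler: 21^((71-1)/2) mod 71 = 70, so (163/71) = -1.
d is a non-residue mod p, hence 71 remains inert in O_K.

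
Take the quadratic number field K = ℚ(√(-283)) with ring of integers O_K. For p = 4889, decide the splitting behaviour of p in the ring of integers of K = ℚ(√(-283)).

Since -283 ≡ 1 mod 4, the ring of integers is ℤ[(1+√-283)/2] with discriminant -283.
4889 ∤ -283, so 4889 is unramified.
Legendre symbol by Euler's criterion: (-283/4889) ≡ (-283)^2444 ≡ 1 (mod 4889), i.e. (-283/4889) = 1.
d is a quadratic residue mod p, hence 4889 splits in O_K.

split — (4889) = 𝔭₁𝔭₂ with 𝔭₁ ≠ 𝔭₂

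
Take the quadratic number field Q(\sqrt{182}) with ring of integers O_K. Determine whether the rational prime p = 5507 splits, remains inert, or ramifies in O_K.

Since 182 ≢ 1 mod 4, the ring of integers is ℤ[√182] with discriminant 4·182 = 728.
Since gcd(5507, 728) = 1 the prime 5507 does not ramify.
Euler's criterion: 182^2753 mod 5507 = 1. Thus (182|5507) = 1.
(182/5507) = 1, so 5507 splits.

split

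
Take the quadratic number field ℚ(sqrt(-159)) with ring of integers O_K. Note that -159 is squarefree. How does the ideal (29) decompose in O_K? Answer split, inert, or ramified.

Since -159 ≡ 1 mod 4, the ring of integers is ℤ[(1+√-159)/2] with discriminant -159.
disc(K) = -159 is not divisible by 29; 29 is unramified.
Euler's criterion: (-159)^14 mod 29 = 28. Thus (-159|29) = -1.
d is a non-residue mod p, hence 29 remains inert in O_K.

inert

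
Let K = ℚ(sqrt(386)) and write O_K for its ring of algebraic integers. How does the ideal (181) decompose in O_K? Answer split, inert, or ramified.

p is inert

386 mod 4 = 2, hence disc K = 4·386 = 1544 and O_K = ℤ[√386].
181 ∤ 1544, so 181 is unramified.
Compute (386/181) via Euler: 24^((181-1)/2) mod 181 = 180, so (386/181) = -1.
(386/181) = -1, so 181 is inert.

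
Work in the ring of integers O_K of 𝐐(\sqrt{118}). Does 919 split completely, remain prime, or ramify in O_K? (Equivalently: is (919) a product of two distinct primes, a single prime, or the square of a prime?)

919 splits in O_K

118 mod 4 = 2, hence disc K = 4·118 = 472 and O_K = ℤ[√118].
919 ∤ 472, so 919 is unramified.
(118/919) = 118^459 mod 919 = 1, giving Legendre symbol 1.
d is a quadratic residue mod p, hence 919 splits in O_K.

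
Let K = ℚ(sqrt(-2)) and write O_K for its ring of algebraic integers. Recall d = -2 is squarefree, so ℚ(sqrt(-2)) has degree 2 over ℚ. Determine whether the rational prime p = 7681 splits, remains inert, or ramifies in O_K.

d = -2 ≡ 2 (mod 4), so O_K = ℤ[√-2] and disc(K) = 4d = -8.
7681 ∤ -8, so 7681 is unramified.
Legendre symbol by Euler's criterion: (-2/7681) ≡ (-2)^3840 ≡ 1 (mod 7681), i.e. (-2/7681) = 1.
d is a quadratic residue mod p, hence 7681 splits in O_K.

7681 splits in O_K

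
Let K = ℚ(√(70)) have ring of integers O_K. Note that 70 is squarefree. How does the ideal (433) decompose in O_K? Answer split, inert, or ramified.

d = 70 ≡ 2 (mod 4), so O_K = ℤ[√70] and disc(K) = 4d = 280.
Since gcd(433, 280) = 1 the prime 433 does not ramify.
(70/433) = 70^216 mod 433 = 1, giving Legendre symbol 1.
(70/433) = 1, so 433 splits.

p splits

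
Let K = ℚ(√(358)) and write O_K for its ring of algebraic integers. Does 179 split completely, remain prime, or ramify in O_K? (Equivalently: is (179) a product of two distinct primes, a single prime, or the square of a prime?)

ramified

Since 358 ≢ 1 mod 4, the ring of integers is ℤ[√358] with discriminant 4·358 = 1432.
disc(K) = 1432 = 179·8, so p = 179 is ramified.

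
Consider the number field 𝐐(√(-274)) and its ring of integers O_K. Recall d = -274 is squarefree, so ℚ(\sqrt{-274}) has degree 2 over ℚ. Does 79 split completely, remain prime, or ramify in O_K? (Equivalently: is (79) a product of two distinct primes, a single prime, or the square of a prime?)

79 splits in O_K

d = -274 ≡ 2 (mod 4), so O_K = ℤ[√-274] and disc(K) = 4d = -1096.
disc(K) = -1096 is not divisible by 79; 79 is unramified.
Euler's criterion: (-274)^39 mod 79 = 1. Thus (-274|79) = 1.
Legendre symbol 1 ⇒ 79 is split.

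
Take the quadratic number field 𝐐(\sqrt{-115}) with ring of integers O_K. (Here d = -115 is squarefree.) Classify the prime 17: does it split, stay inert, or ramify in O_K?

-115 mod 4 = 1, hence disc K = -115 and O_K = ℤ[(1+√-115)/2].
17 ∤ -115, so 17 is unramified.
(-115/17) = 4^8 mod 17 = 1, giving Legendre symbol 1.
d is a quadratic residue mod p, hence 17 splits in O_K.

splits completely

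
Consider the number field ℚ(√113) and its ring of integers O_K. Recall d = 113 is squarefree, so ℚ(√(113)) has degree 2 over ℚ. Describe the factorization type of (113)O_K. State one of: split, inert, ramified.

p ramifies

Since 113 ≡ 1 mod 4, the ring of integers is ℤ[(1+√113)/2] with discriminant 113.
disc(K) = 113 = 113·1, so p = 113 is ramified.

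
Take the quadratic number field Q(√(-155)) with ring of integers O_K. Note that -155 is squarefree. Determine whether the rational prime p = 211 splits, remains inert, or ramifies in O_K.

d = -155 ≡ 1 (mod 4), so O_K = ℤ[(1+√-155)/2] and disc(K) = d = -155.
211 ∤ -155, so 211 is unramified.
Compute (-155/211) via Euler: 56^((211-1)/2) mod 211 = 1, so (-155/211) = 1.
(-155/211) = 1, so 211 splits.

split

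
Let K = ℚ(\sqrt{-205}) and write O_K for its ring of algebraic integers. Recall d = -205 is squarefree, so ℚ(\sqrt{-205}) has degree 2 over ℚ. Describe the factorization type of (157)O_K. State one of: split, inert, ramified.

Since -205 ≢ 1 mod 4, the ring of integers is ℤ[√-205] with discriminant 4·(-205) = -820.
disc(K) = -820 is not divisible by 157; 157 is unramified.
Legendre symbol by Euler's criterion: (-205/157) ≡ (-205)^78 ≡ 1 (mod 157), i.e. (-205/157) = 1.
d is a quadratic residue mod p, hence 157 splits in O_K.

p splits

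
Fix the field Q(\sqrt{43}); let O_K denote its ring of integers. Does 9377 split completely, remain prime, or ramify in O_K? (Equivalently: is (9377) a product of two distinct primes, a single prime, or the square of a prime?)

inert

Since 43 ≢ 1 mod 4, the ring of integers is ℤ[√43] with discriminant 4·43 = 172.
Since gcd(9377, 172) = 1 the prime 9377 does not ramify.
Compute (43/9377) via Euler: 43^((9377-1)/2) mod 9377 = 9376, so (43/9377) = -1.
(43/9377) = -1, so 9377 is inert.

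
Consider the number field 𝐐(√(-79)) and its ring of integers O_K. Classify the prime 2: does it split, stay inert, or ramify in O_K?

d = -79 ≡ 1 (mod 4), so O_K = ℤ[(1+√-79)/2] and disc(K) = d = -79.
Since gcd(2, -79) = 1 the prime 2 does not ramify.
Checking d mod 8: -79 ≡ 1. Hence 2 is split in O_K.

splits completely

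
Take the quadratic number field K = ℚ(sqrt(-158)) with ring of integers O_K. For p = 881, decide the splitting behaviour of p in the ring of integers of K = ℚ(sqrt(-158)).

inert — (881) stays prime in O_K

Since -158 ≢ 1 mod 4, the ring of integers is ℤ[√-158] with discriminant 4·(-158) = -632.
disc(K) = -632 is not divisible by 881; 881 is unramified.
(-158/881) = 723^440 mod 881 = 880, giving Legendre symbol -1.
Legendre symbol -1 ⇒ 881 is inert.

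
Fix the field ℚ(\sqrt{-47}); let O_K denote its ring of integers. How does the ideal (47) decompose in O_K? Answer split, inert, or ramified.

ramified — (47) = 𝔭²

d = -47 ≡ 1 (mod 4), so O_K = ℤ[(1+√-47)/2] and disc(K) = d = -47.
47 divides disc(K) = -47, so 47 ramifies.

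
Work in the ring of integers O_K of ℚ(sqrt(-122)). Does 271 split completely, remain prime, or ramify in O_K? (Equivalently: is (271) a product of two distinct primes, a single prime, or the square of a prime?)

Since -122 ≢ 1 mod 4, the ring of integers is ℤ[√-122] with discriminant 4·(-122) = -488.
Since gcd(271, -488) = 1 the prime 271 does not ramify.
Euler's criterion: (-122)^135 mod 271 = 270. Thus (-122|271) = -1.
(-122/271) = -1, so 271 is inert.

inert — (271) stays prime in O_K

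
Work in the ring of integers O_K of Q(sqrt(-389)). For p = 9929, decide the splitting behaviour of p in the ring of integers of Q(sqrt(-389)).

p is inert

-389 mod 4 = 3, hence disc K = 4·(-389) = -1556 and O_K = ℤ[√-389].
disc(K) = -1556 is not divisible by 9929; 9929 is unramified.
Euler's criterion: (-389)^4964 mod 9929 = 9928. Thus (-389|9929) = -1.
Legendre symbol -1 ⇒ 9929 is inert.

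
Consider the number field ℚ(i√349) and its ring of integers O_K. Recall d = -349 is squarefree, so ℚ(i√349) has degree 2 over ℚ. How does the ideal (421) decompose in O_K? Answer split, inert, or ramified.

Since -349 ≢ 1 mod 4, the ring of integers is ℤ[√-349] with discriminant 4·(-349) = -1396.
Since gcd(421, -1396) = 1 the prime 421 does not ramify.
(-349/421) = 72^210 mod 421 = 420, giving Legendre symbol -1.
(-349/421) = -1, so 421 is inert.

421 remains inert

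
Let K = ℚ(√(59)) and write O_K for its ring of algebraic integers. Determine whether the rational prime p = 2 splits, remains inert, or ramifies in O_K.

d = 59 ≡ 3 (mod 4), so O_K = ℤ[√59] and disc(K) = 4d = 236.
disc(K) = 236 = 2·118, so p = 2 is ramified.

p ramifies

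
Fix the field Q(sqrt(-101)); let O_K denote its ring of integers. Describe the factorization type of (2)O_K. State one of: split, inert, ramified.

ramifies in O_K

d = -101 ≡ 3 (mod 4), so O_K = ℤ[√-101] and disc(K) = 4d = -404.
disc(K) = -404 = 2·(-202), so p = 2 is ramified.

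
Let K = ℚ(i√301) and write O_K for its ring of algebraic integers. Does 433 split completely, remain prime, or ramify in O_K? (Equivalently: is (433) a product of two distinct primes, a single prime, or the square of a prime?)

433 splits in O_K

d = -301 ≡ 3 (mod 4), so O_K = ℤ[√-301] and disc(K) = 4d = -1204.
Since gcd(433, -1204) = 1 the prime 433 does not ramify.
Compute (-301/433) via Euler: 132^((433-1)/2) mod 433 = 1, so (-301/433) = 1.
Legendre symbol 1 ⇒ 433 is split.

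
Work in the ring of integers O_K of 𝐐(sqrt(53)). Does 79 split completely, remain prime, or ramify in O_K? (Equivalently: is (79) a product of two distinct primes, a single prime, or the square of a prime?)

d = 53 ≡ 1 (mod 4), so O_K = ℤ[(1+√53)/2] and disc(K) = d = 53.
Since gcd(79, 53) = 1 the prime 79 does not ramify.
Legendre symbol by Euler's criterion: (53/79) ≡ 53^39 ≡ 78 (mod 79), i.e. (53/79) = -1.
Legendre symbol -1 ⇒ 79 is inert.

p is inert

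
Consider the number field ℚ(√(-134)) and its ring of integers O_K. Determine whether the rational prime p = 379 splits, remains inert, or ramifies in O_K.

d = -134 ≡ 2 (mod 4), so O_K = ℤ[√-134] and disc(K) = 4d = -536.
379 ∤ -536, so 379 is unramified.
Compute (-134/379) via Euler: 245^((379-1)/2) mod 379 = 1, so (-134/379) = 1.
(-134/379) = 1, so 379 splits.

p splits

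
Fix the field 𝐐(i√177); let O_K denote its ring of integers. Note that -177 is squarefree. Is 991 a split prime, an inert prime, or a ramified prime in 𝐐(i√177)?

-177 mod 4 = 3, hence disc K = 4·(-177) = -708 and O_K = ℤ[√-177].
Since gcd(991, -708) = 1 the prime 991 does not ramify.
Compute (-177/991) via Euler: 814^((991-1)/2) mod 991 = 1, so (-177/991) = 1.
d is a quadratic residue mod p, hence 991 splits in O_K.

splits completely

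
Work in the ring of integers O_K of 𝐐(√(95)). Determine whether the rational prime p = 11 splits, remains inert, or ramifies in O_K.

remains prime (inert)

Since 95 ≢ 1 mod 4, the ring of integers is ℤ[√95] with discriminant 4·95 = 380.
disc(K) = 380 is not divisible by 11; 11 is unramified.
(95/11) = 7^5 mod 11 = 10, giving Legendre symbol -1.
d is a non-residue mod p, hence 11 remains inert in O_K.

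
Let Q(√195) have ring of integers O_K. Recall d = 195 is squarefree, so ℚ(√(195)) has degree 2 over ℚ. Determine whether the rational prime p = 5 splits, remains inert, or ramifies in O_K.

5 is ramified

195 mod 4 = 3, hence disc K = 4·195 = 780 and O_K = ℤ[√195].
5 divides disc(K) = 780, so 5 ramifies.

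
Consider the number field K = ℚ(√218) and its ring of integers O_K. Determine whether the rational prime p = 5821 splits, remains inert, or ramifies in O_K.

5821 splits in O_K

Since 218 ≢ 1 mod 4, the ring of integers is ℤ[√218] with discriminant 4·218 = 872.
Since gcd(5821, 872) = 1 the prime 5821 does not ramify.
Legendre symbol by Euler's criterion: (218/5821) ≡ 218^2910 ≡ 1 (mod 5821), i.e. (218/5821) = 1.
d is a quadratic residue mod p, hence 5821 splits in O_K.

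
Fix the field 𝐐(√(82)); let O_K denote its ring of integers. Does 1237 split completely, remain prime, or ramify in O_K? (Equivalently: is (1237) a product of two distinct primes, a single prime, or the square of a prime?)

1237 splits in O_K

d = 82 ≡ 2 (mod 4), so O_K = ℤ[√82] and disc(K) = 4d = 328.
Since gcd(1237, 328) = 1 the prime 1237 does not ramify.
Legendre symbol by Euler's criterion: (82/1237) ≡ 82^618 ≡ 1 (mod 1237), i.e. (82/1237) = 1.
d is a quadratic residue mod p, hence 1237 splits in O_K.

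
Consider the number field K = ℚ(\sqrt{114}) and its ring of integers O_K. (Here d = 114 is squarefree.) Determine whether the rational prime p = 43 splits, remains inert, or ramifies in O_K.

Since 114 ≢ 1 mod 4, the ring of integers is ℤ[√114] with discriminant 4·114 = 456.
43 ∤ 456, so 43 is unramified.
(114/43) = 28^21 mod 43 = 42, giving Legendre symbol -1.
(114/43) = -1, so 43 is inert.

inert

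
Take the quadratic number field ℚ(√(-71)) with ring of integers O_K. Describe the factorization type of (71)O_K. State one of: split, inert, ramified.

ramified

d = -71 ≡ 1 (mod 4), so O_K = ℤ[(1+√-71)/2] and disc(K) = d = -71.
71 divides disc(K) = -71, so 71 ramifies.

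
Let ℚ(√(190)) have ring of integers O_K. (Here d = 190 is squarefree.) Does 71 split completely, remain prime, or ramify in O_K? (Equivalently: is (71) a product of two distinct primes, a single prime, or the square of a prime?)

71 splits in O_K

d = 190 ≡ 2 (mod 4), so O_K = ℤ[√190] and disc(K) = 4d = 760.
71 ∤ 760, so 71 is unramified.
Legendre symbol by Euler's criterion: (190/71) ≡ 190^35 ≡ 1 (mod 71), i.e. (190/71) = 1.
d is a quadratic residue mod p, hence 71 splits in O_K.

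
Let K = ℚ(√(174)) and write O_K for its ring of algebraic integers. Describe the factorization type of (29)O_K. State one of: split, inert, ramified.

174 mod 4 = 2, hence disc K = 4·174 = 696 and O_K = ℤ[√174].
Ramification test: 29 | 696. The prime 29 ramifies in K.

ramified — (29) = 𝔭²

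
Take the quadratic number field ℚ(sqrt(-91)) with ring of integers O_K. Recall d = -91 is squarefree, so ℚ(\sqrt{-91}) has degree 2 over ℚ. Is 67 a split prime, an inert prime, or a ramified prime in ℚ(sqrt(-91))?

inert — (67) stays prime in O_K

Since -91 ≡ 1 mod 4, the ring of integers is ℤ[(1+√-91)/2] with discriminant -91.
Since gcd(67, -91) = 1 the prime 67 does not ramify.
Legendre symbol by Euler's criterion: (-91/67) ≡ (-91)^33 ≡ 66 (mod 67), i.e. (-91/67) = -1.
(-91/67) = -1, so 67 is inert.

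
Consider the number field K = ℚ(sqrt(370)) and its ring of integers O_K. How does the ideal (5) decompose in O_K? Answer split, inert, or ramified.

Since 370 ≢ 1 mod 4, the ring of integers is ℤ[√370] with discriminant 4·370 = 1480.
disc(K) = 1480 = 5·296, so p = 5 is ramified.

ramified — (5) = 𝔭²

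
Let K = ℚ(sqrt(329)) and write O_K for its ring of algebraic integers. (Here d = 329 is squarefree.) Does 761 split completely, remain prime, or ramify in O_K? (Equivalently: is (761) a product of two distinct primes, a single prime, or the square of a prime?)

Since 329 ≡ 1 mod 4, the ring of integers is ℤ[(1+√329)/2] with discriminant 329.
761 ∤ 329, so 761 is unramified.
Compute (329/761) via Euler: 329^((761-1)/2) mod 761 = 760, so (329/761) = -1.
(329/761) = -1, so 761 is inert.

inert — (761) stays prime in O_K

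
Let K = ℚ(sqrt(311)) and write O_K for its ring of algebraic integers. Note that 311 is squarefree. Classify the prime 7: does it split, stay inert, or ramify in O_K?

Since 311 ≢ 1 mod 4, the ring of integers is ℤ[√311] with discriminant 4·311 = 1244.
disc(K) = 1244 is not divisible by 7; 7 is unramified.
Legendre symbol by Euler's criterion: (311/7) ≡ 311^3 ≡ 6 (mod 7), i.e. (311/7) = -1.
d is a non-residue mod p, hence 7 remains inert in O_K.

p is inert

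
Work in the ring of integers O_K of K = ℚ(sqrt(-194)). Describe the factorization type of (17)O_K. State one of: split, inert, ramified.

-194 mod 4 = 2, hence disc K = 4·(-194) = -776 and O_K = ℤ[√-194].
17 ∤ -776, so 17 is unramified.
Euler's criterion: (-194)^8 mod 17 = 16. Thus (-194|17) = -1.
d is a non-residue mod p, hence 17 remains inert in O_K.

17 remains inert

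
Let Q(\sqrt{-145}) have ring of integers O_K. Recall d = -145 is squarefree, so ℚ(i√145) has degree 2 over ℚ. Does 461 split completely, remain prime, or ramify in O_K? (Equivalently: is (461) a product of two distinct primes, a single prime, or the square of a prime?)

d = -145 ≡ 3 (mod 4), so O_K = ℤ[√-145] and disc(K) = 4d = -580.
461 ∤ -580, so 461 is unramified.
Legendre symbol by Euler's criterion: (-145/461) ≡ (-145)^230 ≡ 460 (mod 461), i.e. (-145/461) = -1.
Legendre symbol -1 ⇒ 461 is inert.

inert — (461) stays prime in O_K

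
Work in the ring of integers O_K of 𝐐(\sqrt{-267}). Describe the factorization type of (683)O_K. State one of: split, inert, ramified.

683 splits in O_K

-267 mod 4 = 1, hence disc K = -267 and O_K = ℤ[(1+√-267)/2].
Since gcd(683, -267) = 1 the prime 683 does not ramify.
Compute (-267/683) via Euler: 416^((683-1)/2) mod 683 = 1, so (-267/683) = 1.
d is a quadratic residue mod p, hence 683 splits in O_K.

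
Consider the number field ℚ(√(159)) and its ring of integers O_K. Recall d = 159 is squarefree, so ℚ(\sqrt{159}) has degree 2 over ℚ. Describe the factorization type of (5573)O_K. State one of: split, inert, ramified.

Since 159 ≢ 1 mod 4, the ring of integers is ℤ[√159] with discriminant 4·159 = 636.
disc(K) = 636 is not divisible by 5573; 5573 is unramified.
Compute (159/5573) via Euler: 159^((5573-1)/2) mod 5573 = 1, so (159/5573) = 1.
(159/5573) = 1, so 5573 splits.

5573 splits in O_K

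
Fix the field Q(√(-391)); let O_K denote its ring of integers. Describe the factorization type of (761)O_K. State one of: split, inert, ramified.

split — (761) = 𝔭₁𝔭₂ with 𝔭₁ ≠ 𝔭₂

-391 mod 4 = 1, hence disc K = -391 and O_K = ℤ[(1+√-391)/2].
Since gcd(761, -391) = 1 the prime 761 does not ramify.
(-391/761) = 370^380 mod 761 = 1, giving Legendre symbol 1.
(-391/761) = 1, so 761 splits.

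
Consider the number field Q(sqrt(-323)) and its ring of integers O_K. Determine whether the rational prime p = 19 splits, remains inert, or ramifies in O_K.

ramified

Since -323 ≡ 1 mod 4, the ring of integers is ℤ[(1+√-323)/2] with discriminant -323.
19 divides disc(K) = -323, so 19 ramifies.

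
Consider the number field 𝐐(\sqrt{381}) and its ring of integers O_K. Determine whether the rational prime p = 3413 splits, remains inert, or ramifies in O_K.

p splits

d = 381 ≡ 1 (mod 4), so O_K = ℤ[(1+√381)/2] and disc(K) = d = 381.
3413 ∤ 381, so 3413 is unramified.
Euler's criterion: 381^1706 mod 3413 = 1. Thus (381|3413) = 1.
Legendre symbol 1 ⇒ 3413 is split.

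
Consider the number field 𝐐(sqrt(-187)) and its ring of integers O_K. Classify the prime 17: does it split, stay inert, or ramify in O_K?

Since -187 ≡ 1 mod 4, the ring of integers is ℤ[(1+√-187)/2] with discriminant -187.
disc(K) = -187 = 17·(-11), so p = 17 is ramified.

ramified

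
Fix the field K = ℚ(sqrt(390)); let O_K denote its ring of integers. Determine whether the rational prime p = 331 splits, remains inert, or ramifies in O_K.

390 mod 4 = 2, hence disc K = 4·390 = 1560 and O_K = ℤ[√390].
331 ∤ 1560, so 331 is unramified.
Euler's criterion: 390^165 mod 331 = 330. Thus (390|331) = -1.
(390/331) = -1, so 331 is inert.

331 remains inert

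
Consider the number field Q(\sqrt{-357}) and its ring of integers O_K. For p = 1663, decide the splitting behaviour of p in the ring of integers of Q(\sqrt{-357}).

d = -357 ≡ 3 (mod 4), so O_K = ℤ[√-357] and disc(K) = 4d = -1428.
Since gcd(1663, -1428) = 1 the prime 1663 does not ramify.
Compute (-357/1663) via Euler: 1306^((1663-1)/2) mod 1663 = 1, so (-357/1663) = 1.
Legendre symbol 1 ⇒ 1663 is split.

p splits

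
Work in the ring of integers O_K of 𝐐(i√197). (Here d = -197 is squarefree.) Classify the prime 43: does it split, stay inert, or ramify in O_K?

d = -197 ≡ 3 (mod 4), so O_K = ℤ[√-197] and disc(K) = 4d = -788.
disc(K) = -788 is not divisible by 43; 43 is unramified.
Legendre symbol by Euler's criterion: (-197/43) ≡ (-197)^21 ≡ 42 (mod 43), i.e. (-197/43) = -1.
(-197/43) = -1, so 43 is inert.

p is inert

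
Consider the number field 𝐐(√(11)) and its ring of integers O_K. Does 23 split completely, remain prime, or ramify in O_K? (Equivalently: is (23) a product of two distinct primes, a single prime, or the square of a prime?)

inert — (23) stays prime in O_K

Since 11 ≢ 1 mod 4, the ring of integers is ℤ[√11] with discriminant 4·11 = 44.
23 ∤ 44, so 23 is unramified.
Euler's criterion: 11^11 mod 23 = 22. Thus (11|23) = -1.
Legendre symbol -1 ⇒ 23 is inert.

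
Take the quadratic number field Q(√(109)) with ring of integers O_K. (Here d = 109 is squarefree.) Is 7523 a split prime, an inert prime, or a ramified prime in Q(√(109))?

Since 109 ≡ 1 mod 4, the ring of integers is ℤ[(1+√109)/2] with discriminant 109.
7523 ∤ 109, so 7523 is unramified.
(109/7523) = 109^3761 mod 7523 = 7522, giving Legendre symbol -1.
(109/7523) = -1, so 7523 is inert.

inert — (7523) stays prime in O_K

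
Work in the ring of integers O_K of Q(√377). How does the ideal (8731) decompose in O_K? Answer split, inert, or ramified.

p splits

377 mod 4 = 1, hence disc K = 377 and O_K = ℤ[(1+√377)/2].
Since gcd(8731, 377) = 1 the prime 8731 does not ramify.
(377/8731) = 377^4365 mod 8731 = 1, giving Legendre symbol 1.
d is a quadratic residue mod p, hence 8731 splits in O_K.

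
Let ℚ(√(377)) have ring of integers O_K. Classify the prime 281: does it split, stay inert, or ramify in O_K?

p is inert

d = 377 ≡ 1 (mod 4), so O_K = ℤ[(1+√377)/2] and disc(K) = d = 377.
281 ∤ 377, so 281 is unramified.
Euler's criterion: 377^140 mod 281 = 280. Thus (377|281) = -1.
(377/281) = -1, so 281 is inert.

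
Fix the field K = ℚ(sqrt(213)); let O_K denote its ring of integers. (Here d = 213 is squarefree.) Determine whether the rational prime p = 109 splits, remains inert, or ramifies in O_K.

d = 213 ≡ 1 (mod 4), so O_K = ℤ[(1+√213)/2] and disc(K) = d = 213.
disc(K) = 213 is not divisible by 109; 109 is unramified.
Legendre symbol by Euler's criterion: (213/109) ≡ 213^54 ≡ 1 (mod 109), i.e. (213/109) = 1.
d is a quadratic residue mod p, hence 109 splits in O_K.

splits completely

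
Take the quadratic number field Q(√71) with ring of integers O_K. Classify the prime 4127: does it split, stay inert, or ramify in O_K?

Since 71 ≢ 1 mod 4, the ring of integers is ℤ[√71] with discriminant 4·71 = 284.
4127 ∤ 284, so 4127 is unramified.
Compute (71/4127) via Euler: 71^((4127-1)/2) mod 4127 = 4126, so (71/4127) = -1.
(71/4127) = -1, so 4127 is inert.

4127 remains inert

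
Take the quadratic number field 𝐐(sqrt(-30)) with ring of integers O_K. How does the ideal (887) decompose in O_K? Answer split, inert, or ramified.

-30 mod 4 = 2, hence disc K = 4·(-30) = -120 and O_K = ℤ[√-30].
disc(K) = -120 is not divisible by 887; 887 is unramified.
(-30/887) = 857^443 mod 887 = 1, giving Legendre symbol 1.
Legendre symbol 1 ⇒ 887 is split.

splits completely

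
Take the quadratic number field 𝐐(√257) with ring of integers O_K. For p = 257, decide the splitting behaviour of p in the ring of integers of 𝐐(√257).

257 mod 4 = 1, hence disc K = 257 and O_K = ℤ[(1+√257)/2].
Ramification test: 257 | 257. The prime 257 ramifies in K.

ramifies in O_K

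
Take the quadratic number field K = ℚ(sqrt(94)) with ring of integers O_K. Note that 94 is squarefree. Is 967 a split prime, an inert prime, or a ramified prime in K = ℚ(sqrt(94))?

d = 94 ≡ 2 (mod 4), so O_K = ℤ[√94] and disc(K) = 4d = 376.
disc(K) = 376 is not divisible by 967; 967 is unramified.
Compute (94/967) via Euler: 94^((967-1)/2) mod 967 = 966, so (94/967) = -1.
(94/967) = -1, so 967 is inert.

remains prime (inert)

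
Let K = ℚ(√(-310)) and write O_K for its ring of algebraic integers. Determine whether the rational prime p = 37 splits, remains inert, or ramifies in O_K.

d = -310 ≡ 2 (mod 4), so O_K = ℤ[√-310] and disc(K) = 4d = -1240.
37 ∤ -1240, so 37 is unramified.
Legendre symbol by Euler's criterion: (-310/37) ≡ (-310)^18 ≡ 36 (mod 37), i.e. (-310/37) = -1.
(-310/37) = -1, so 37 is inert.

p is inert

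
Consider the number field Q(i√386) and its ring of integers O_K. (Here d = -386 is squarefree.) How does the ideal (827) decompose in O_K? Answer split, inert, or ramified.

split

-386 mod 4 = 2, hence disc K = 4·(-386) = -1544 and O_K = ℤ[√-386].
disc(K) = -1544 is not divisible by 827; 827 is unramified.
Compute (-386/827) via Euler: 441^((827-1)/2) mod 827 = 1, so (-386/827) = 1.
d is a quadratic residue mod p, hence 827 splits in O_K.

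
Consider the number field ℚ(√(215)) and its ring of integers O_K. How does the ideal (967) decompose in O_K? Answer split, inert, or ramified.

split

215 mod 4 = 3, hence disc K = 4·215 = 860 and O_K = ℤ[√215].
967 ∤ 860, so 967 is unramified.
(215/967) = 215^483 mod 967 = 1, giving Legendre symbol 1.
d is a quadratic residue mod p, hence 967 splits in O_K.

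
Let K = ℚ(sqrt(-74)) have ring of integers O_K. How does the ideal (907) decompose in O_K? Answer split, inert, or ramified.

Since -74 ≢ 1 mod 4, the ring of integers is ℤ[√-74] with discriminant 4·(-74) = -296.
disc(K) = -296 is not divisible by 907; 907 is unramified.
Legendre symbol by Euler's criterion: (-74/907) ≡ (-74)^453 ≡ 906 (mod 907), i.e. (-74/907) = -1.
(-74/907) = -1, so 907 is inert.

p is inert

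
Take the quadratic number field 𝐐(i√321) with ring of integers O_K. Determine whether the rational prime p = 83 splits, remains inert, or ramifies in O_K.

Since -321 ≢ 1 mod 4, the ring of integers is ℤ[√-321] with discriminant 4·(-321) = -1284.
Since gcd(83, -1284) = 1 the prime 83 does not ramify.
(-321/83) = 11^41 mod 83 = 1, giving Legendre symbol 1.
(-321/83) = 1, so 83 splits.

split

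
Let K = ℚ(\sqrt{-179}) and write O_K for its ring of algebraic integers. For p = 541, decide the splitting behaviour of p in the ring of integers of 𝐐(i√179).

split — (541) = 𝔭₁𝔭₂ with 𝔭₁ ≠ 𝔭₂

-179 mod 4 = 1, hence disc K = -179 and O_K = ℤ[(1+√-179)/2].
541 ∤ -179, so 541 is unramified.
Compute (-179/541) via Euler: 362^((541-1)/2) mod 541 = 1, so (-179/541) = 1.
(-179/541) = 1, so 541 splits.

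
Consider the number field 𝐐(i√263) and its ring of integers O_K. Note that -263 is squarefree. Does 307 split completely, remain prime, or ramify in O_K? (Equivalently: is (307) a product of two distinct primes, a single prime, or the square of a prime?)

-263 mod 4 = 1, hence disc K = -263 and O_K = ℤ[(1+√-263)/2].
307 ∤ -263, so 307 is unramified.
Legendre symbol by Euler's criterion: (-263/307) ≡ (-263)^153 ≡ 1 (mod 307), i.e. (-263/307) = 1.
(-263/307) = 1, so 307 splits.

p splits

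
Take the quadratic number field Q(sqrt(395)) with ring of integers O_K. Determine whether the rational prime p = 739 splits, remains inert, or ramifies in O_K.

d = 395 ≡ 3 (mod 4), so O_K = ℤ[√395] and disc(K) = 4d = 1580.
Since gcd(739, 1580) = 1 the prime 739 does not ramify.
Legendre symbol by Euler's criterion: (395/739) ≡ 395^369 ≡ 1 (mod 739), i.e. (395/739) = 1.
Legendre symbol 1 ⇒ 739 is split.

splits completely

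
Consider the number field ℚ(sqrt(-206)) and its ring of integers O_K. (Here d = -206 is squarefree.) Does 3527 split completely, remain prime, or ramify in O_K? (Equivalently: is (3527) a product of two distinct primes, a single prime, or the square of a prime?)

Since -206 ≢ 1 mod 4, the ring of integers is ℤ[√-206] with discriminant 4·(-206) = -824.
3527 ∤ -824, so 3527 is unramified.
Legendre symbol by Euler's criterion: (-206/3527) ≡ (-206)^1763 ≡ 1 (mod 3527), i.e. (-206/3527) = 1.
d is a quadratic residue mod p, hence 3527 splits in O_K.

split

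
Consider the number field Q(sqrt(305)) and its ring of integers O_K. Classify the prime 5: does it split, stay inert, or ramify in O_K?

d = 305 ≡ 1 (mod 4), so O_K = ℤ[(1+√305)/2] and disc(K) = d = 305.
5 divides disc(K) = 305, so 5 ramifies.

5 is ramified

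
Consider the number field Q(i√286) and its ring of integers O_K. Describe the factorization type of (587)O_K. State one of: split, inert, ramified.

-286 mod 4 = 2, hence disc K = 4·(-286) = -1144 and O_K = ℤ[√-286].
Since gcd(587, -1144) = 1 the prime 587 does not ramify.
Compute (-286/587) via Euler: 301^((587-1)/2) mod 587 = 1, so (-286/587) = 1.
d is a quadratic residue mod p, hence 587 splits in O_K.

splits completely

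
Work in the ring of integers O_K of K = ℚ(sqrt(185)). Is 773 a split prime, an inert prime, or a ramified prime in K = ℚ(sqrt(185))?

d = 185 ≡ 1 (mod 4), so O_K = ℤ[(1+√185)/2] and disc(K) = d = 185.
disc(K) = 185 is not divisible by 773; 773 is unramified.
Legendre symbol by Euler's criterion: (185/773) ≡ 185^386 ≡ 772 (mod 773), i.e. (185/773) = -1.
Legendre symbol -1 ⇒ 773 is inert.

773 remains inert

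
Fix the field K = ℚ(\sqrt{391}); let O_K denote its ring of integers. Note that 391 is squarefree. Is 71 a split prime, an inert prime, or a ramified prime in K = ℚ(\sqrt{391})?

Since 391 ≢ 1 mod 4, the ring of integers is ℤ[√391] with discriminant 4·391 = 1564.
71 ∤ 1564, so 71 is unramified.
Euler's criterion: 391^35 mod 71 = 1. Thus (391|71) = 1.
Legendre symbol 1 ⇒ 71 is split.

splits completely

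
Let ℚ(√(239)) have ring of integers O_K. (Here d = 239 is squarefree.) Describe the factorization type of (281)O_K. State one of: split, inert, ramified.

239 mod 4 = 3, hence disc K = 4·239 = 956 and O_K = ℤ[√239].
Since gcd(281, 956) = 1 the prime 281 does not ramify.
(239/281) = 239^140 mod 281 = 280, giving Legendre symbol -1.
Legendre symbol -1 ⇒ 281 is inert.

inert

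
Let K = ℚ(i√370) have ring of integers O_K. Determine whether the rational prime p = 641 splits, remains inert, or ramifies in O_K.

641 splits in O_K

Since -370 ≢ 1 mod 4, the ring of integers is ℤ[√-370] with discriminant 4·(-370) = -1480.
641 ∤ -1480, so 641 is unramified.
Legendre symbol by Euler's criterion: (-370/641) ≡ (-370)^320 ≡ 1 (mod 641), i.e. (-370/641) = 1.
d is a quadratic residue mod p, hence 641 splits in O_K.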